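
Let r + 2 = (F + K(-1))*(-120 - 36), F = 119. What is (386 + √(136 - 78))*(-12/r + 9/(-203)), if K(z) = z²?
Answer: -32049966/1900283 - 83031*√58/1900283 ≈ -17.199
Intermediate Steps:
r = -18722 (r = -2 + (119 + (-1)²)*(-120 - 36) = -2 + (119 + 1)*(-156) = -2 + 120*(-156) = -2 - 18720 = -18722)
(386 + √(136 - 78))*(-12/r + 9/(-203)) = (386 + √(136 - 78))*(-12/(-18722) + 9/(-203)) = (386 + √58)*(-12*(-1/18722) + 9*(-1/203)) = (386 + √58)*(6/9361 - 9/203) = (386 + √58)*(-83031/1900283) = -32049966/1900283 - 83031*√58/1900283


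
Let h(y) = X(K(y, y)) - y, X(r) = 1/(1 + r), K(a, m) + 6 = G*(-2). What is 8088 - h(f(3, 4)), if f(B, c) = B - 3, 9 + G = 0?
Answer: 105143/13 ≈ 8087.9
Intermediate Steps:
G = -9 (G = -9 + 0 = -9)
f(B, c) = -3 + B
K(a, m) = 12 (K(a, m) = -6 - 9*(-2) = -6 + 18 = 12)
h(y) = 1/13 - y (h(y) = 1/(1 + 12) - y = 1/13 - y)
8088 - h(f(3, 4)) = 8088 - (1/13 - (-3 + 3)) = 8088 - (1/13 - 1*0) = 8088 - (1/13 + 0) = 8088 - 1*1/13 = 8088 - 1/13 = 105143/13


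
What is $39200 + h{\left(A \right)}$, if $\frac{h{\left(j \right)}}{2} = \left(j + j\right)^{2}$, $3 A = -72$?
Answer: $43808$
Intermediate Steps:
$A = -24$ ($A = \frac{1}{3} \left(-72\right) = -24$)
$h{\left(j \right)} = 8 j^{2}$ ($h{\left(j \right)} = 2 \left(j + j\right)^{2} = 2 \left(2 j\right)^{2} = 2 \cdot 4 j^{2} = 8 j^{2}$)
$39200 + h{\left(A \right)} = 39200 + 8 \left(-24\right)^{2} = 39200 + 8 \cdot 576 = 39200 + 4608 = 43808$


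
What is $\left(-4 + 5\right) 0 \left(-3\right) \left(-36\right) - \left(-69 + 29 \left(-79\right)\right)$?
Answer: $2360$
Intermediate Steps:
$\left(-4 + 5\right) 0 \left(-3\right) \left(-36\right) - \left(-69 + 29 \left(-79\right)\right) = 1 \cdot 0 \left(-3\right) \left(-36\right) - \left(-69 - 2291\right) = 0 \left(-3\right) \left(-36\right) - -2360 = 0 \left(-36\right) + 2360 = 0 + 2360 = 2360$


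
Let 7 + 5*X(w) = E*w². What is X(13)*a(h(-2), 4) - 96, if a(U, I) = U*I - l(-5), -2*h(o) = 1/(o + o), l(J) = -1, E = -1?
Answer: -744/5 ≈ -148.80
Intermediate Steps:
X(w) = -7/5 - w²/5 (X(w) = -7/5 + (-w²)/5 = -7/5 - w²/5)
h(o) = -1/(4*o) (h(o) = -1/(2*(o + o)) = -1/(2*o)/2 = -1/(4*o))
a(U, I) = 1 + I*U (a(U, I) = U*I - 1*(-1) = I*U + 1 = 1 + I*U)
X(13)*a(h(-2), 4) - 96 = (-7/5 - ⅕*13²)*(1 + 4*(-¼/(-2))) - 96 = (-7/5 - ⅕*169)*(1 + 4*(-¼*(-½))) - 96 = (-7/5 - 169/5)*(1 + 4*(⅛)) - 96 = -176*(1 + ½)/5 - 96 = -176/5*3/2 - 96 = -264/5 - 96 = -744/5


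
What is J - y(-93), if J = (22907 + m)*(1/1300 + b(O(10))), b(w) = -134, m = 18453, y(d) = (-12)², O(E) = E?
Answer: -360252892/65 ≈ -5.5424e+6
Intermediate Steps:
y(d) = 144
J = -360243532/65 (J = (22907 + 18453)*(1/1300 - 134) = 41360*(1/1300 - 134) = 41360*(-174199/1300) = -360243532/65 ≈ -5.5422e+6)
J - y(-93) = -360243532/65 - 1*144 = -360243532/65 - 144 = -360252892/65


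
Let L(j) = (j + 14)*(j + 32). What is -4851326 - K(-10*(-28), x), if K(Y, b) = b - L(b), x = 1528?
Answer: -2447334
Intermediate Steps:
L(j) = (14 + j)*(32 + j)
K(Y, b) = -448 - b² - 45*b (K(Y, b) = b - (448 + b² + 46*b) = b + (-448 - b² - 46*b) = -448 - b² - 45*b)
-4851326 - K(-10*(-28), x) = -4851326 - (-448 - 1*1528² - 45*1528) = -4851326 - (-448 - 1*2334784 - 68760) = -4851326 - (-448 - 2334784 - 68760) = -4851326 - 1*(-2403992) = -4851326 + 2403992 = -2447334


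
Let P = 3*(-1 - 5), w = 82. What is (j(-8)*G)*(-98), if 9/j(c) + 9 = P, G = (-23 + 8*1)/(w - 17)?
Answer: -98/13 ≈ -7.5385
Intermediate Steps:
P = -18 (P = 3*(-6) = -18)
G = -3/13 (G = (-23 + 8*1)/(82 - 17) = (-23 + 8)/65 = -15*1/65 = -3/13 ≈ -0.23077)
j(c) = -1/3 (j(c) = 9/(-9 - 18) = 9/(-27) = 9*(-1/27) = -1/3)
(j(-8)*G)*(-98) = -1/3*(-3/13)*(-98) = (1/13)*(-98) = -98/13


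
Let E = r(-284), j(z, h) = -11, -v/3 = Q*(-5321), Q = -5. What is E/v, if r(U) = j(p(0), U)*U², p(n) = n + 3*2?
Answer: 887216/79815 ≈ 11.116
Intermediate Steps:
p(n) = 6 + n (p(n) = n + 6 = 6 + n)
v = -79815 (v = -(-15)*(-5321) = -3*26605 = -79815)
r(U) = -11*U²
E = -887216 (E = -11*(-284)² = -11*80656 = -887216)
E/v = -887216/(-79815) = -887216*(-1/79815) = 887216/79815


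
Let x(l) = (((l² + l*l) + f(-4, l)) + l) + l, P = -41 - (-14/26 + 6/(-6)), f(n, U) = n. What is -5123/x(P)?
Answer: -865787/512324 ≈ -1.6899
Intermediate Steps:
P = -513/13 (P = -41 - (-14*1/26 + 6*(-⅙)) = -41 - (-7/13 - 1) = -41 - 1*(-20/13) = -41 + 20/13 = -513/13 ≈ -39.462)
x(l) = -4 + 2*l + 2*l² (x(l) = (((l² + l*l) - 4) + l) + l = (((l² + l²) - 4) + l) + l = ((2*l² - 4) + l) + l = ((-4 + 2*l²) + l) + l = (-4 + l + 2*l²) + l = -4 + 2*l + 2*l²)
-5123/x(P) = -5123/(-4 + 2*(-513/13) + 2*(-513/13)²) = -5123/(-4 - 1026/13 + 2*(263169/169)) = -5123/(-4 - 1026/13 + 526338/169) = -5123/512324/169 = -5123*169/512324 = -865787/512324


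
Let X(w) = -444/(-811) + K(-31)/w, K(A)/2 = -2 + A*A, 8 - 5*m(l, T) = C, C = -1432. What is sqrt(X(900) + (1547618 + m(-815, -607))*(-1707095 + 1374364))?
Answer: I*sqrt(304875177924219700922)/24330 ≈ 7.1766e+5*I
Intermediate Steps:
m(l, T) = 288 (m(l, T) = 8/5 - 1/5*(-1432) = 8/5 + 1432/5 = 288)
K(A) = -4 + 2*A**2 (K(A) = 2*(-2 + A*A) = 2*(-2 + A**2) = -4 + 2*A**2)
X(w) = 444/811 + 1918/w (X(w) = -444/(-811) + (-4 + 2*(-31)**2)/w = -444*(-1/811) + (-4 + 2*961)/w = 444/811 + (-4 + 1922)/w = 444/811 + 1918/w)
sqrt(X(900) + (1547618 + m(-815, -607))*(-1707095 + 1374364)) = sqrt((444/811 + 1918/900) + (1547618 + 288)*(-1707095 + 1374364)) = sqrt((444/811 + 1918*(1/900)) + 1547906*(-332731)) = sqrt((444/811 + 959/450) - 515036311286) = sqrt(977549/364950 - 515036311286) = sqrt(-187962501802848151/364950) = I*sqrt(304875177924219700922)/24330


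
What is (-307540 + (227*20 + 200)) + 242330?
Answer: -60470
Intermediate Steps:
(-307540 + (227*20 + 200)) + 242330 = (-307540 + (4540 + 200)) + 242330 = (-307540 + 4740) + 242330 = -302800 + 242330 = -60470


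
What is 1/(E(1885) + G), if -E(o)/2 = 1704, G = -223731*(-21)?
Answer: 1/4694943 ≈ 2.1300e-7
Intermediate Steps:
G = 4698351
E(o) = -3408 (E(o) = -2*1704 = -3408)
1/(E(1885) + G) = 1/(-3408 + 4698351) = 1/4694943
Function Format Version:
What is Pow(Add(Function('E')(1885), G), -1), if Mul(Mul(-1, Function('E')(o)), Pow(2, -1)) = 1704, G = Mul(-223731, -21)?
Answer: Rational(1, 4694943) ≈ 2.1300e-7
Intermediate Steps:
G = 4698351
Function('E')(o) = -3408 (Function('E')(o) = Mul(-2, 1704) = -3408)
Pow(Add(Function('E')(1885), G), -1) = Pow(Add(-3408, 4698351), -1) = Pow(4694943, -1) = Rational(1, 4694943)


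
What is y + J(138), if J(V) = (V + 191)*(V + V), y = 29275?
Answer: 120079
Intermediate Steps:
J(V) = 2*V*(191 + V) (J(V) = (191 + V)*(2*V) = 2*V*(191 + V))
y + J(138) = 29275 + 2*138*(191 + 138) = 29275 + 2*138*329 = 29275 + 90804 = 120079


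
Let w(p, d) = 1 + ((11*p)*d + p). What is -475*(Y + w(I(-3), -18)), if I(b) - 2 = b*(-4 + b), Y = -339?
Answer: 2312775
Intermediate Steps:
I(b) = 2 + b*(-4 + b)
w(p, d) = 1 + p + 11*d*p (w(p, d) = 1 + (11*d*p + p) = 1 + (p + 11*d*p) = 1 + p + 11*d*p)
-475*(Y + w(I(-3), -18)) = -475*(-339 + (1 + (2 + (-3)² - 4*(-3)) + 11*(-18)*(2 + (-3)² - 4*(-3)))) = -475*(-339 + (1 + (2 + 9 + 12) + 11*(-18)*(2 + 9 + 12))) = -475*(-339 + (1 + 23 + 11*(-18)*23)) = -475*(-339 + (1 + 23 - 4554)) = -475*(-339 - 4530) = -475*(-4869) = 2312775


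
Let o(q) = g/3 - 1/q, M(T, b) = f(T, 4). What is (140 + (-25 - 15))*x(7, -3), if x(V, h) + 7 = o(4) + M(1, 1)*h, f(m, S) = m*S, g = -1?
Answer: -5875/3 ≈ -1958.3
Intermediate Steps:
f(m, S) = S*m
M(T, b) = 4*T
o(q) = -⅓ - 1/q (o(q) = -1/3 - 1/q = -1*⅓ - 1/q = -⅓ - 1/q)
x(V, h) = -91/12 + 4*h (x(V, h) = -7 + ((⅓)*(-3 - 1*4)/4 + (4*1)*h) = -7 + ((⅓)*(¼)*(-3 - 4) + 4*h) = -7 + ((⅓)*(¼)*(-7) + 4*h) = -7 + (-7/12 + 4*h) = -91/12 + 4*h)
(140 + (-25 - 15))*x(7, -3) = (140 + (-25 - 15))*(-91/12 + 4*(-3)) = (140 - 40)*(-91/12 - 12) = 100*(-235/12) = -5875/3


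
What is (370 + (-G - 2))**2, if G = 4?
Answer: 132496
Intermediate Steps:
(370 + (-G - 2))**2 = (370 + (-1*4 - 2))**2 = (370 + (-4 - 2))**2 = (370 - 6)**2 = 364**2 = 132496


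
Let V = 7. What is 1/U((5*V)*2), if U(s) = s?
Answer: 1/70 ≈ 0.014286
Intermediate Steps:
1/U((5*V)*2) = 1/((5*7)*2) = 1/(35*2) = 1/70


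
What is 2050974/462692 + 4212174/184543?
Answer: 1163716053645/42693284878 ≈ 27.258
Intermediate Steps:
2050974/462692 + 4212174/184543 = 2050974*(1/462692) + 4212174*(1/184543) = 1025487/231346 + 4212174/184543 = 1163716053645/42693284878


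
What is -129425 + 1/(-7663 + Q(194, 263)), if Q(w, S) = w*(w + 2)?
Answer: -3929472424/30361 ≈ -1.2943e+5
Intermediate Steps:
Q(w, S) = w*(2 + w)
-129425 + 1/(-7663 + Q(194, 263)) = -129425 + 1/(-7663 + 194*(2 + 194)) = -129425 + 1/(-7663 + 194*196) = -129425 + 1/(-7663 + 38024) = -129425 + 1/30361 = -3929472424/30361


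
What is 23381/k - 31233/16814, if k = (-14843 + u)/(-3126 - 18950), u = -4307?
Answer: 4339049287117/160994050 ≈ 26952.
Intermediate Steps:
k = 9575/11038 (k = (-14843 - 4307)/(-3126 - 18950) = -19150/(-22076) = -19150*(-1/22076) = 9575/11038 ≈ 0.86746)
23381/k - 31233/16814 = 23381/(9575/11038) - 31233/16814 = 23381*(11038/9575) - 31233*1/16814 = 258079478/9575 - 31233/16814 = 4339049287117/160994050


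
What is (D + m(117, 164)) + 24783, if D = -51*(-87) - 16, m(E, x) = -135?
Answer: 29069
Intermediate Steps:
D = 4421 (D = 4437 - 16 = 4421)
(D + m(117, 164)) + 24783 = (4421 - 135) + 24783 = 4286 + 24783 = 29069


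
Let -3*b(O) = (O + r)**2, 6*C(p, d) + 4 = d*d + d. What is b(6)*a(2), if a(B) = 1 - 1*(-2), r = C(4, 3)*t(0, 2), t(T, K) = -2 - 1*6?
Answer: -196/9 ≈ -21.778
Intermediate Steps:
t(T, K) = -8 (t(T, K) = -2 - 6 = -8)
C(p, d) = -2/3 + d/6 + d**2/6 (C(p, d) = -2/3 + (d*d + d)/6 = -2/3 + (d**2 + d)/6 = -2/3 + (d + d**2)/6 = -2/3 + (d/6 + d**2/6) = -2/3 + d/6 + d**2/6)
r = -32/3 (r = (-2/3 + (1/6)*3 + (1/6)*3**2)*(-8) = (-2/3 + 1/2 + (1/6)*9)*(-8) = (-2/3 + 1/2 + 3/2)*(-8) = (4/3)*(-8) = -32/3 ≈ -10.667)
b(O) = -(-32/3 + O)**2/3 (b(O) = -(O - 32/3)**2/3 = -(-32/3 + O)**2/3)
a(B) = 3 (a(B) = 1 + 2 = 3)
b(6)*a(2) = -(-32 + 3*6)**2/27*3 = -(-32 + 18)**2/27*3 = -1/27*(-14)**2*3 = -1/27*196*3 = -196/27*3 = -196/9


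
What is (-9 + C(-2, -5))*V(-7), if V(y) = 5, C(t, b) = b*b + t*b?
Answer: 130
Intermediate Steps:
C(t, b) = b² + b*t
(-9 + C(-2, -5))*V(-7) = (-9 - 5*(-5 - 2))*5 = (-9 - 5*(-7))*5 = (-9 + 35)*5 = 26*5 = 130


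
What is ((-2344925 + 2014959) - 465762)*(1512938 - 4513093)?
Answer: 2387307337840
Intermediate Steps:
((-2344925 + 2014959) - 465762)*(1512938 - 4513093) = (-329966 - 465762)*(-3000155) = -795728*(-3000155) = 2387307337840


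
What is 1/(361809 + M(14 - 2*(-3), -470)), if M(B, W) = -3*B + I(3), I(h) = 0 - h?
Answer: 1/361746 ≈ 2.7644e-6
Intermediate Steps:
I(h) = -h
M(B, W) = -3 - 3*B (M(B, W) = -3*B - 1*3 = -3*B - 3 = -3 - 3*B)
1/(361809 + M(14 - 2*(-3), -470)) = 1/(361809 + (-3 - 3*(14 - 2*(-3)))) = 1/(361809 + (-3 - 3*(14 + 6))) = 1/(361809 + (-3 - 3*20)) = 1/(361809 + (-3 - 60)) = 1/(361809 - 63) = 1/361746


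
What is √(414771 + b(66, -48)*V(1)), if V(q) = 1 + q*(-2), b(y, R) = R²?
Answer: √412467 ≈ 642.24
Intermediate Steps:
V(q) = 1 - 2*q
√(414771 + b(66, -48)*V(1)) = √(414771 + (-48)²*(1 - 2*1)) = √(414771 + 2304*(1 - 2)) = √(414771 + 2304*(-1)) = √(414771 - 2304) = √412467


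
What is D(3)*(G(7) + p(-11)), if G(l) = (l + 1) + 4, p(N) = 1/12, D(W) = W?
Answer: 145/4 ≈ 36.250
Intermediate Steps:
p(N) = 1/12
G(l) = 5 + l (G(l) = (1 + l) + 4 = 5 + l)
D(3)*(G(7) + p(-11)) = 3*((5 + 7) + 1/12) = 3*(12 + 1/12) = 3*(145/12) = 145/4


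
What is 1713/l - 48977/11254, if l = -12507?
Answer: -12388891/2759878 ≈ -4.4889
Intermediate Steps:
1713/l - 48977/11254 = 1713/(-12507) - 48977/11254 = 1713*(-1/12507) - 48977*1/11254 = -571/4169 - 2881/662 = -12388891/2759878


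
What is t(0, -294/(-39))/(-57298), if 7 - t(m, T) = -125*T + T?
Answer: -12243/744874 ≈ -0.016436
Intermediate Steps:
t(m, T) = 7 + 124*T (t(m, T) = 7 - (-125*T + T) = 7 - (-124)*T = 7 + 124*T)
t(0, -294/(-39))/(-57298) = (7 + 124*(-294/(-39)))/(-57298) = (7 + 124*(-294*(-1/39)))*(-1/57298) = (7 + 124*(98/13))*(-1/57298) = (7 + 12152/13)*(-1/57298) = (12243/13)*(-1/57298) = -12243/744874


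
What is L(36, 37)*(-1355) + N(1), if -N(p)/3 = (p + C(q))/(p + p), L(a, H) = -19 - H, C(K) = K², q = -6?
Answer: 151649/2 ≈ 75825.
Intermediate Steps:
N(p) = -3*(36 + p)/(2*p) (N(p) = -3*(p + (-6)²)/(p + p) = -3*(p + 36)/(2*p) = -3*(36 + p)*1/(2*p) = -3*(36 + p)/(2*p))
L(36, 37)*(-1355) + N(1) = (-19 - 1*37)*(-1355) + (-3/2 - 54/1) = (-19 - 37)*(-1355) + (-3/2 - 54*1) = -56*(-1355) + (-3/2 - 54) = 75880 - 111/2 = 151649/2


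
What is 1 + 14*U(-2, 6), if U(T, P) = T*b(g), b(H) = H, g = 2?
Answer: -55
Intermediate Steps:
U(T, P) = 2*T (U(T, P) = T*2 = 2*T)
1 + 14*U(-2, 6) = 1 + 14*(2*(-2)) = 1 + 14*(-4) = 1 - 56 = -55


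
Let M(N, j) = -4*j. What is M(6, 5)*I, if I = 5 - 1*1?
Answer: -80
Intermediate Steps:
I = 4 (I = 5 - 1 = 4)
M(6, 5)*I = -4*5*4 = -20*4 = -80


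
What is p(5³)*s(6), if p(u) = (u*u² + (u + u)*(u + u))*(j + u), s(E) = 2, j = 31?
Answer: 628875000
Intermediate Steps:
p(u) = (31 + u)*(u³ + 4*u²) (p(u) = (u*u² + (u + u)*(u + u))*(31 + u) = (u³ + (2*u)*(2*u))*(31 + u) = (u³ + 4*u²)*(31 + u) = (31 + u)*(u³ + 4*u²))
p(5³)*s(6) = ((5³)²*(124 + (5³)² + 35*5³))*2 = (125²*(124 + 125² + 35*125))*2 = (15625*(124 + 15625 + 4375))*2 = (15625*20124)*2 = 314437500*2 = 628875000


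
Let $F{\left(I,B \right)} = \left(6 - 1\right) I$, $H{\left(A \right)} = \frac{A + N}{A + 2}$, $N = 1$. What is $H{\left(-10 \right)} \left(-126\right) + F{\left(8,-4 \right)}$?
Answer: $- \frac{407}{4} \approx -101.75$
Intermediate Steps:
$H{\left(A \right)} = \frac{1 + A}{2 + A}$ ($H{\left(A \right)} = \frac{A + 1}{A + 2} = \frac{1 + A}{2 + A}$)
$F{\left(I,B \right)} = 5 I$
$H{\left(-10 \right)} \left(-126\right) + F{\left(8,-4 \right)} = \frac{1 - 10}{2 - 10} \left(-126\right) + 5 \cdot 8 = \frac{1}{-8} \left(-9\right) \left(-126\right) + 40 = \left(- \frac{1}{8}\right) \left(-9\right) \left(-126\right) + 40 = \frac{9}{8} \left(-126\right) + 40 = - \frac{567}{4} + 40 = - \frac{407}{4}$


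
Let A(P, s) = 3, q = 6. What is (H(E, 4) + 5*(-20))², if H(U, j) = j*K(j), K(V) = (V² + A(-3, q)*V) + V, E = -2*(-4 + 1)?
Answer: 784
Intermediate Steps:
E = 6 (E = -2*(-3) = 6)
K(V) = V² + 4*V (K(V) = (V² + 3*V) + V = V² + 4*V)
H(U, j) = j²*(4 + j) (H(U, j) = j*(j*(4 + j)) = j²*(4 + j))
(H(E, 4) + 5*(-20))² = (4²*(4 + 4) + 5*(-20))² = (16*8 - 100)² = (128 - 100)² = 28² = 784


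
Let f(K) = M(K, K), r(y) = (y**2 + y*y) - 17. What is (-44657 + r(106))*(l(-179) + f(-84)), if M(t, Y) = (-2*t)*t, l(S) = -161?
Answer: 316889146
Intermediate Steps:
M(t, Y) = -2*t**2
r(y) = -17 + 2*y**2 (r(y) = (y**2 + y**2) - 17 = 2*y**2 - 17 = -17 + 2*y**2)
f(K) = -2*K**2
(-44657 + r(106))*(l(-179) + f(-84)) = (-44657 + (-17 + 2*106**2))*(-161 - 2*(-84)**2) = (-44657 + (-17 + 2*11236))*(-161 - 2*7056) = (-44657 + (-17 + 22472))*(-161 - 14112) = (-44657 + 22455)*(-14273) = -22202*(-14273) = 316889146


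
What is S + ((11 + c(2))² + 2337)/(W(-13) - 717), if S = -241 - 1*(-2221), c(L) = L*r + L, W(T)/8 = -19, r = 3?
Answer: 1717922/869 ≈ 1976.9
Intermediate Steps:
W(T) = -152 (W(T) = 8*(-19) = -152)
c(L) = 4*L (c(L) = L*3 + L = 3*L + L = 4*L)
S = 1980 (S = -241 + 2221 = 1980)
S + ((11 + c(2))² + 2337)/(W(-13) - 717) = 1980 + ((11 + 4*2)² + 2337)/(-152 - 717) = 1980 + ((11 + 8)² + 2337)/(-869) = 1980 + (19² + 2337)*(-1/869) = 1980 + (361 + 2337)*(-1/869) = 1980 + 2698*(-1/869) = 1980 - 2698/869 = 1717922/869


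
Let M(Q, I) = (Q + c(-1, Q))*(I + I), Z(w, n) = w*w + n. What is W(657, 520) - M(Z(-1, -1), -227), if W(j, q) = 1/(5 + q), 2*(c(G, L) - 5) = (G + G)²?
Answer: 1668451/525 ≈ 3178.0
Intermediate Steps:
c(G, L) = 5 + 2*G² (c(G, L) = 5 + (G + G)²/2 = 5 + (2*G)²/2 = 5 + (4*G²)/2 = 5 + 2*G²)
Z(w, n) = n + w² (Z(w, n) = w² + n = n + w²)
M(Q, I) = 2*I*(7 + Q) (M(Q, I) = (Q + (5 + 2*(-1)²))*(I + I) = (Q + (5 + 2*1))*(2*I) = (Q + (5 + 2))*(2*I) = (Q + 7)*(2*I) = (7 + Q)*(2*I) = 2*I*(7 + Q))
W(657, 520) - M(Z(-1, -1), -227) = 1/(5 + 520) - 2*(-227)*(7 + (-1 + (-1)²)) = 1/525 - 2*(-227)*(7 + (-1 + 1)) = 1/525 - 2*(-227)*(7 + 0) = 1/525 - 2*(-227)*7 = 1/525 - 1*(-3178) = 1/525 + 3178 = 1668451/525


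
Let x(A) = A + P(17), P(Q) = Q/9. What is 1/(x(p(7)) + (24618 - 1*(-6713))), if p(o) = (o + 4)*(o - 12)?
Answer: 9/281501 ≈ 3.1971e-5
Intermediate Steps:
P(Q) = Q/9 (P(Q) = Q*(⅑) = Q/9)
p(o) = (-12 + o)*(4 + o) (p(o) = (4 + o)*(-12 + o) = (-12 + o)*(4 + o))
x(A) = 17/9 + A (x(A) = A + (⅑)*17 = A + 17/9 = 17/9 + A)
1/(x(p(7)) + (24618 - 1*(-6713))) = 1/((17/9 + (-48 + 7² - 8*7)) + (24618 - 1*(-6713))) = 1/((17/9 + (-48 + 49 - 56)) + (24618 + 6713)) = 1/((17/9 - 55) + 31331) = 1/(-478/9 + 31331) = 1/(281501/9) = 9/281501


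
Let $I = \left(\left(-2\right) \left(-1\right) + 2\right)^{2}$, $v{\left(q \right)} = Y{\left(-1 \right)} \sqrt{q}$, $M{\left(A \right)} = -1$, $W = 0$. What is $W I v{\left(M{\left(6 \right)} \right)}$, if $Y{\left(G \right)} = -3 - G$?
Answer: $0$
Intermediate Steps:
$v{\left(q \right)} = - 2 \sqrt{q}$ ($v{\left(q \right)} = \left(-3 - -1\right) \sqrt{q} = \left(-3 + 1\right) \sqrt{q} = - 2 \sqrt{q}$)
$I = 16$ ($I = \left(2 + 2\right)^{2} = 4^{2} = 16$)
$W I v{\left(M{\left(6 \right)} \right)} = 0 \cdot 16 \left(- 2 \sqrt{-1}\right) = 0 \left(- 2 i\right) = 0$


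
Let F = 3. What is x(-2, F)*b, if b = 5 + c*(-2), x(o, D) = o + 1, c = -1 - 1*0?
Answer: -7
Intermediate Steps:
c = -1 (c = -1 + 0 = -1)
x(o, D) = 1 + o
b = 7 (b = 5 - 1*(-2) = 5 + 2 = 7)
x(-2, F)*b = (1 - 2)*7 = -1*7 = -7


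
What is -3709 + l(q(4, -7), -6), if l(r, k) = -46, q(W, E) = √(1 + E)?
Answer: -3755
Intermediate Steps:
-3709 + l(q(4, -7), -6) = -3709 - 46 = -3755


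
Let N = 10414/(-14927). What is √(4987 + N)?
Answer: √1111024595945/14927 ≈ 70.614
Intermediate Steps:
N = -10414/14927 (N = 10414*(-1/14927) = -10414/14927 ≈ -0.69766)
√(4987 + N) = √(4987 - 10414/14927) = √(74430535/14927) = √1111024595945/14927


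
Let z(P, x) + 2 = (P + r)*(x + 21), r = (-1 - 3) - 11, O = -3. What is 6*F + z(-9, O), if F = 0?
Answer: -434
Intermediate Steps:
r = -15 (r = -4 - 11 = -15)
z(P, x) = -2 + (-15 + P)*(21 + x) (z(P, x) = -2 + (P - 15)*(x + 21) = -2 + (-15 + P)*(21 + x))
6*F + z(-9, O) = 6*0 + (-317 - 15*(-3) + 21*(-9) - 9*(-3)) = 0 + (-317 + 45 - 189 + 27) = 0 - 434 = -434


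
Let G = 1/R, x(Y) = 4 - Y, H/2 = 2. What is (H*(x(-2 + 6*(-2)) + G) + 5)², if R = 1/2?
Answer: 7225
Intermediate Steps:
H = 4 (H = 2*2 = 4)
R = ½ ≈ 0.50000
G = 2 (G = 1/(½) = 2)
(H*(x(-2 + 6*(-2)) + G) + 5)² = (4*((4 - (-2 + 6*(-2))) + 2) + 5)² = (4*((4 - (-2 - 12)) + 2) + 5)² = (4*((4 - 1*(-14)) + 2) + 5)² = (4*((4 + 14) + 2) + 5)² = (4*(18 + 2) + 5)² = (4*20 + 5)² = (80 + 5)² = 85² = 7225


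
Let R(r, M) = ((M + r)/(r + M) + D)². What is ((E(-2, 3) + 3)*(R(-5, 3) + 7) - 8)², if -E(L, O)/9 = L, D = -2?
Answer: 25600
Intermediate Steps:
R(r, M) = 1 (R(r, M) = ((M + r)/(r + M) - 2)² = ((M + r)/(M + r) - 2)² = (1 - 2)² = (-1)² = 1)
E(L, O) = -9*L
((E(-2, 3) + 3)*(R(-5, 3) + 7) - 8)² = ((-9*(-2) + 3)*(1 + 7) - 8)² = ((18 + 3)*8 - 8)² = (21*8 - 8)² = (168 - 8)² = 160² = 25600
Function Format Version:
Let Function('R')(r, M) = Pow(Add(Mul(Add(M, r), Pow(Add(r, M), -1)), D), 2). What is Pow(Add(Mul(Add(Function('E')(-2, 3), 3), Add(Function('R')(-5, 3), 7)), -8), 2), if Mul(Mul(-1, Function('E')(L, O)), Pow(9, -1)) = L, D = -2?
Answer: 25600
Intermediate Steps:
Function('R')(r, M) = 1 (Function('R')(r, M) = Pow(Add(Mul(Add(M, r), Pow(Add(r, M), -1)), -2), 2) = Pow(Add(Mul(Add(M, r), Pow(Add(M, r), -1)), -2), 2) = Pow(Add(1, -2), 2) = Pow(-1, 2) = 1)
Function('E')(L, O) = Mul(-9, L)
Pow(Add(Mul(Add(Function('E')(-2, 3), 3), Add(Function('R')(-5, 3), 7)), -8), 2) = Pow(Add(Mul(Add(Mul(-9, -2), 3), Add(1, 7)), -8), 2) = Pow(Add(Mul(Add(18, 3), 8), -8), 2) = Pow(Add(Mul(21, 8), -8), 2) = Pow(Add(168, -8), 2) = Pow(160, 2) = 25600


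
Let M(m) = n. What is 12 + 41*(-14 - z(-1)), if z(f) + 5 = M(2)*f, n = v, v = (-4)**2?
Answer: 299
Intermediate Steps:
v = 16
n = 16
M(m) = 16
z(f) = -5 + 16*f
12 + 41*(-14 - z(-1)) = 12 + 41*(-14 - (-5 + 16*(-1))) = 12 + 41*(-14 - (-5 - 16)) = 12 + 41*(-14 - 1*(-21)) = 12 + 41*(-14 + 21) = 12 + 41*7 = 12 + 287 = 299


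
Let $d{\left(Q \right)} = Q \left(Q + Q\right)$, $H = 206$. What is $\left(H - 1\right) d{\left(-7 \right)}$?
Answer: $20090$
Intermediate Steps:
$d{\left(Q \right)} = 2 Q^{2}$ ($d{\left(Q \right)} = Q 2 Q = 2 Q^{2}$)
$\left(H - 1\right) d{\left(-7 \right)} = \left(206 - 1\right) 2 \left(-7\right)^{2} = 205 \cdot 2 \cdot 49 = 205 \cdot 98 = 20090$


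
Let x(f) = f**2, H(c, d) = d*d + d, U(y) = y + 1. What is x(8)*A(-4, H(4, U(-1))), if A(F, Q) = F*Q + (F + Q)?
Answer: -256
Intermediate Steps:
U(y) = 1 + y
H(c, d) = d + d**2 (H(c, d) = d**2 + d = d + d**2)
A(F, Q) = F + Q + F*Q
x(8)*A(-4, H(4, U(-1))) = 8**2*(-4 + (1 - 1)*(1 + (1 - 1)) - 4*(1 - 1)*(1 + (1 - 1))) = 64*(-4 + 0*(1 + 0) - 0*(1 + 0)) = 64*(-4 + 0*1 - 0) = 64*(-4 + 0 - 4*0) = 64*(-4 + 0 + 0) = 64*(-4) = -256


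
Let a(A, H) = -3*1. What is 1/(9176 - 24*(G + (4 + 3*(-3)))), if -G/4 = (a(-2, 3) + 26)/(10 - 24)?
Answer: 7/63968 ≈ 0.00010943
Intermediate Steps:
a(A, H) = -3
G = 46/7 (G = -4*(-3 + 26)/(10 - 24) = -92/(-14) = -92*(-1)/14 = -4*(-23/14) = 46/7 ≈ 6.5714)
1/(9176 - 24*(G + (4 + 3*(-3)))) = 1/(9176 - 24*(46/7 + (4 + 3*(-3)))) = 1/(9176 - 24*(46/7 + (4 - 9))) = 1/(9176 - 24*(46/7 - 5)) = 1/(9176 - 24*11/7) = 1/(9176 - 264/7) = 1/(63968/7) = 7/63968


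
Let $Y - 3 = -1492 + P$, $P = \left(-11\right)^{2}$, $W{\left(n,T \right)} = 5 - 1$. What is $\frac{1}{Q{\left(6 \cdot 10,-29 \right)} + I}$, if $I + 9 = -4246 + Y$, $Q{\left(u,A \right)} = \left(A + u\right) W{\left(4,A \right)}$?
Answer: $- \frac{1}{5499} \approx -0.00018185$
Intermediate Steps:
$W{\left(n,T \right)} = 4$
$P = 121$
$Y = -1368$ ($Y = 3 + \left(-1492 + 121\right) = 3 - 1371 = -1368$)
$Q{\left(u,A \right)} = 4 A + 4 u$ ($Q{\left(u,A \right)} = \left(A + u\right) 4 = 4 A + 4 u$)
$I = -5623$ ($I = -9 - 5614 = -5623$)
$\frac{1}{Q{\left(6 \cdot 10,-29 \right)} + I} = \frac{1}{\left(4 \left(-29\right) + 4 \cdot 6 \cdot 10\right) - 5623} = \frac{1}{\left(-116 + 4 \cdot 60\right) - 5623} = \frac{1}{\left(-116 + 240\right) - 5623} = \frac{1}{124 - 5623} = \frac{1}{-5499} = - \frac{1}{5499}$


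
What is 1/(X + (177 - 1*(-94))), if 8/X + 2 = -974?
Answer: 122/33061 ≈ 0.0036901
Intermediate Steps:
X = -1/122 (X = 8/(-2 - 974) = 8/(-976) = 8*(-1/976) = -1/122 ≈ -0.0081967)
1/(X + (177 - 1*(-94))) = 1/(-1/122 + (177 - 1*(-94))) = 1/(-1/122 + (177 + 94)) = 1/(-1/122 + 271) = 1/(33061/122) = 122/33061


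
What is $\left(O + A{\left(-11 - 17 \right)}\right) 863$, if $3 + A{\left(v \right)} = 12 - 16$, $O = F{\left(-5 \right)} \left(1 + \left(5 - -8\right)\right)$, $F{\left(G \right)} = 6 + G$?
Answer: $6041$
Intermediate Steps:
$O = 14$ ($O = \left(6 - 5\right) \left(1 + \left(5 - -8\right)\right) = 1 \left(1 + \left(5 + 8\right)\right) = 1 \left(1 + 13\right) = 1 \cdot 14 = 14$)
$A{\left(v \right)} = -7$ ($A{\left(v \right)} = -3 + \left(12 - 16\right) = -3 - 4 = -7$)
$\left(O + A{\left(-11 - 17 \right)}\right) 863 = \left(14 - 7\right) 863 = 7 \cdot 863 = 6041$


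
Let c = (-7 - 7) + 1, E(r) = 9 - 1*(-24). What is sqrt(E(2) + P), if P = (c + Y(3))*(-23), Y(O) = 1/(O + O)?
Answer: sqrt(11814)/6 ≈ 18.115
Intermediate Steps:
Y(O) = 1/(2*O)
E(r) = 33 (E(r) = 9 + 24 = 33)
c = -13 (c = -14 + 1 = -13)
P = 1771/6 (P = (-13 + (1/2)/3)*(-23) = (-13 + (1/2)*(1/3))*(-23) = (-13 + 1/6)*(-23) = -77/6*(-23) = 1771/6 ≈ 295.17)
sqrt(E(2) + P) = sqrt(33 + 1771/6) = sqrt(1969/6) = sqrt(11814)/6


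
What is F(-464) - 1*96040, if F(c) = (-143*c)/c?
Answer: -96183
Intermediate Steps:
F(c) = -143
F(-464) - 1*96040 = -143 - 1*96040 = -143 - 96040 = -96183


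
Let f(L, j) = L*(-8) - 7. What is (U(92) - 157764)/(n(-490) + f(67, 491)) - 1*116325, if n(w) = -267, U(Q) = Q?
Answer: -47032789/405 ≈ -1.1613e+5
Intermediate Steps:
f(L, j) = -7 - 8*L (f(L, j) = -8*L - 7 = -7 - 8*L)
(U(92) - 157764)/(n(-490) + f(67, 491)) - 1*116325 = (92 - 157764)/(-267 + (-7 - 8*67)) - 1*116325 = -157672/(-267 + (-7 - 536)) - 116325 = -157672/(-267 - 543) - 116325 = -157672/(-810) - 116325 = -157672*(-1/810) - 116325 = 78836/405 - 116325 = -47032789/405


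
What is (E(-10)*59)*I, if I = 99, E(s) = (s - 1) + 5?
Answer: -35046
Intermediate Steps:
E(s) = 4 + s (E(s) = (-1 + s) + 5 = 4 + s)
(E(-10)*59)*I = ((4 - 10)*59)*99 = -6*59*99 = -354*99 = -35046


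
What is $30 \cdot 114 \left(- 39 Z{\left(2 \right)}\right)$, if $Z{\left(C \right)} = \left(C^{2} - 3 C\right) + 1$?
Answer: $133380$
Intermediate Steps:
$Z{\left(C \right)} = 1 + C^{2} - 3 C$
$30 \cdot 114 \left(- 39 Z{\left(2 \right)}\right) = 30 \cdot 114 \left(- 39 \left(1 + 2^{2} - 6\right)\right) = 3420 \left(- 39 \left(1 + 4 - 6\right)\right) = 3420 \left(\left(-39\right) \left(-1\right)\right) = 3420 \cdot 39 = 133380$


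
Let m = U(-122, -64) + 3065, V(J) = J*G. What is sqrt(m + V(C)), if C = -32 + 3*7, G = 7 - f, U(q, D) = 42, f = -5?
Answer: 5*sqrt(119) ≈ 54.544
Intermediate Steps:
G = 12 (G = 7 - 1*(-5) = 7 + 5 = 12)
C = -11 (C = -32 + 21 = -11)
V(J) = 12*J (V(J) = J*12 = 12*J)
m = 3107 (m = 42 + 3065 = 3107)
sqrt(m + V(C)) = sqrt(3107 + 12*(-11)) = sqrt(3107 - 132) = sqrt(2975) = 5*sqrt(119)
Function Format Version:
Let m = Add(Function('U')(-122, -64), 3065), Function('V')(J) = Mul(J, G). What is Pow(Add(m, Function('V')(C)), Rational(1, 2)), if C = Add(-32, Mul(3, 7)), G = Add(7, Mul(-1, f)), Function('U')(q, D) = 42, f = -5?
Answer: Mul(5, Pow(119, Rational(1, 2))) ≈ 54.544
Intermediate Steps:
G = 12 (G = Add(7, Mul(-1, -5)) = Add(7, 5) = 12)
C = -11 (C = Add(-32, 21) = -11)
Function('V')(J) = Mul(12, J) (Function('V')(J) = Mul(J, 12) = Mul(12, J))
m = 3107 (m = Add(42, 3065) = 3107)
Pow(Add(m, Function('V')(C)), Rational(1, 2)) = Pow(Add(3107, Mul(12, -11)), Rational(1, 2)) = Pow(Add(3107, -132), Rational(1, 2)) = Pow(2975, Rational(1, 2)) = Mul(5, Pow(119, Rational(1, 2)))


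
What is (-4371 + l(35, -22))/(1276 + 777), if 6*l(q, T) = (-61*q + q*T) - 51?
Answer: -14591/6159 ≈ -2.3691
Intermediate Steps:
l(q, T) = -17/2 - 61*q/6 + T*q/6 (l(q, T) = ((-61*q + q*T) - 51)/6 = ((-61*q + T*q) - 51)/6 = (-51 - 61*q + T*q)/6 = -17/2 - 61*q/6 + T*q/6)
(-4371 + l(35, -22))/(1276 + 777) = (-4371 + (-17/2 - 61/6*35 + (⅙)*(-22)*35))/(1276 + 777) = (-4371 + (-17/2 - 2135/6 - 385/3))/2053 = (-4371 - 1478/3)*(1/2053) = -14591/3*1/2053 = -14591/6159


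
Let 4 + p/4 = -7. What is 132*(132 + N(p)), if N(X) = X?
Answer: 11616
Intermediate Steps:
p = -44 (p = -16 + 4*(-7) = -16 - 28 = -44)
132*(132 + N(p)) = 132*(132 - 44) = 132*88 = 11616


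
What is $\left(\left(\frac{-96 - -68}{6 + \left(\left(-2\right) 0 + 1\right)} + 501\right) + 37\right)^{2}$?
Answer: $285156$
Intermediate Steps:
$\left(\left(\frac{-96 - -68}{6 + \left(\left(-2\right) 0 + 1\right)} + 501\right) + 37\right)^{2} = \left(\left(\frac{-96 + 68}{6 + \left(0 + 1\right)} + 501\right) + 37\right)^{2} = \left(\left(\frac{1}{6 + 1} \left(-28\right) + 501\right) + 37\right)^{2} = \left(\left(\frac{1}{7} \left(-28\right) + 501\right) + 37\right)^{2} = \left(\left(-4 + 501\right) + 37\right)^{2} = \left(497 + 37\right)^{2} = 534^{2} = 285156$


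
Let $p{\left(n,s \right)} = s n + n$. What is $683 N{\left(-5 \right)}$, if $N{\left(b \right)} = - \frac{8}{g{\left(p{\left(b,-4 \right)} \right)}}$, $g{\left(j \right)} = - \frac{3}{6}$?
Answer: $10928$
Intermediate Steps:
$p{\left(n,s \right)} = n + n s$ ($p{\left(n,s \right)} = n s + n = n + n s$)
$g{\left(j \right)} = - \frac{1}{2}$ ($g{\left(j \right)} = \left(-3\right) \frac{1}{6} = - \frac{1}{2}$)
$N{\left(b \right)} = 16$ ($N{\left(b \right)} = - \frac{8}{- \frac{1}{2}} = \left(-8\right) \left(-2\right) = 16$)
$683 N{\left(-5 \right)} = 683 \cdot 16 = 10928$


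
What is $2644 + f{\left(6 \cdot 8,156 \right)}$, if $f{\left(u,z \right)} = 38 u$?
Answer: $4468$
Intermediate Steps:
$2644 + f{\left(6 \cdot 8,156 \right)} = 2644 + 38 \cdot 6 \cdot 8 = 2644 + 38 \cdot 48 = 2644 + 1824 = 4468$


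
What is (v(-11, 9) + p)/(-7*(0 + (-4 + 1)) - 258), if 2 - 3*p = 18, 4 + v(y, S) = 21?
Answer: -35/711 ≈ -0.049226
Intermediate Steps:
v(y, S) = 17 (v(y, S) = -4 + 21 = 17)
p = -16/3 (p = 2/3 - 1/3*18 = 2/3 - 6 = -16/3 ≈ -5.3333)
(v(-11, 9) + p)/(-7*(0 + (-4 + 1)) - 258) = (17 - 16/3)/(-7*(0 + (-4 + 1)) - 258) = 35/(3*(-7*(0 - 3) - 258)) = 35/(3*(-7*(-3) - 258)) = 35/(3*(21 - 258)) = (35/3)/(-237) = (35/3)*(-1/237) = -35/711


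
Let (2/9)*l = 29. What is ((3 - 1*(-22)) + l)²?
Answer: 96721/4 ≈ 24180.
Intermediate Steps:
l = 261/2 (l = (9/2)*29 = 261/2 ≈ 130.50)
((3 - 1*(-22)) + l)² = ((3 - 1*(-22)) + 261/2)² = ((3 + 22) + 261/2)² = (25 + 261/2)² = (311/2)² = 96721/4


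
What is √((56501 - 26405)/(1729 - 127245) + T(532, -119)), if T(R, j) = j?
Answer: 5*I*√4696338035/31379 ≈ 10.92*I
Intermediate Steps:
√((56501 - 26405)/(1729 - 127245) + T(532, -119)) = √((56501 - 26405)/(1729 - 127245) - 119) = √(30096/(-125516) - 119) = √(30096*(-1/125516) - 119) = √(-7524/31379 - 119) = √(-3741625/31379) = 5*I*√4696338035/31379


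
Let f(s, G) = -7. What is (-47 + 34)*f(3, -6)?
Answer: 91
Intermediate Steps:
(-47 + 34)*f(3, -6) = (-47 + 34)*(-7) = -13*(-7) = 91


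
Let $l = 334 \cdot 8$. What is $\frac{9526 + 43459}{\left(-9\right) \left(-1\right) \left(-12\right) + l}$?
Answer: $\frac{52985}{2564} \approx 20.665$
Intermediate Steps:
$l = 2672$
$\frac{9526 + 43459}{\left(-9\right) \left(-1\right) \left(-12\right) + l} = \frac{9526 + 43459}{\left(-9\right) \left(-1\right) \left(-12\right) + 2672} = \frac{52985}{9 \left(-12\right) + 2672} = \frac{52985}{-108 + 2672} = \frac{52985}{2564}$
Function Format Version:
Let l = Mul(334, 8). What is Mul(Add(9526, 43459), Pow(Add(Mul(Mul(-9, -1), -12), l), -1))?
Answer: Rational(52985, 2564) ≈ 20.665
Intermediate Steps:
l = 2672
Mul(Add(9526, 43459), Pow(Add(Mul(Mul(-9, -1), -12), l), -1)) = Mul(Add(9526, 43459), Pow(Add(Mul(Mul(-9, -1), -12), 2672), -1)) = Mul(52985, Pow(Add(Mul(9, -12), 2672), -1)) = Mul(52985, Pow(Add(-108, 2672), -1)) = Mul(52985, Pow(2564, -1)) = Mul(52985, Rational(1, 2564)) = Rational(52985, 2564)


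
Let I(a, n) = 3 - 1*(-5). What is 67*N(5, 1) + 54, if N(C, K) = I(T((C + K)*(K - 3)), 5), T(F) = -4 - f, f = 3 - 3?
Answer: 590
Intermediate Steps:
f = 0
T(F) = -4 (T(F) = -4 - 1*0 = -4 + 0 = -4)
I(a, n) = 8 (I(a, n) = 3 + 5 = 8)
N(C, K) = 8
67*N(5, 1) + 54 = 67*8 + 54 = 536 + 54 = 590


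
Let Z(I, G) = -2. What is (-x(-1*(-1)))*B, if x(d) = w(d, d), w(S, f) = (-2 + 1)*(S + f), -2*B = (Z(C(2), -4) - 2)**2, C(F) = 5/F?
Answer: -16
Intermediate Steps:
B = -8 (B = -(-2 - 2)**2/2 = -1/2*(-4)**2 = -1/2*16 = -8)
w(S, f) = -S - f (w(S, f) = -(S + f) = -S - f)
x(d) = -2*d (x(d) = -d - d = -2*d)
(-x(-1*(-1)))*B = -(-2)*(-1*(-1))*(-8) = -(-2)*(-8) = -1*(-2)*(-8) = 2*(-8) = -16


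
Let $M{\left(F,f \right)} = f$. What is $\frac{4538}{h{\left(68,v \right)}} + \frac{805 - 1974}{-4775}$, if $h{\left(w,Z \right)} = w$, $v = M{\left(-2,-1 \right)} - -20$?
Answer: $\frac{10874221}{162350} \approx 66.98$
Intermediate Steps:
$v = 19$ ($v = -1 - -20 = -1 + 20 = 19$)
$\frac{4538}{h{\left(68,v \right)}} + \frac{805 - 1974}{-4775} = \frac{4538}{68} + \frac{805 - 1974}{-4775} = 4538 \cdot \frac{1}{68} - - \frac{1169}{4775} = \frac{2269}{34} + \frac{1169}{4775} = \frac{10874221}{162350}$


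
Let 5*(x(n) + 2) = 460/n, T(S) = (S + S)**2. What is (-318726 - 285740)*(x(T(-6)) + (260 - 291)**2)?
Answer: -10441243451/18 ≈ -5.8007e+8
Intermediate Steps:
T(S) = 4*S**2 (T(S) = (2*S)**2 = 4*S**2)
x(n) = -2 + 92/n (x(n) = -2 + (460/n)/5 = -2 + 92/n)
(-318726 - 285740)*(x(T(-6)) + (260 - 291)**2) = (-318726 - 285740)*((-2 + 92/((4*(-6)**2))) + (260 - 291)**2) = -604466*((-2 + 92/((4*36))) + (-31)**2) = -604466*((-2 + 92/144) + 961) = -604466*((-2 + 92*(1/144)) + 961) = -604466*((-2 + 23/36) + 961) = -604466*(-49/36 + 961) = -604466*34547/36 = -10441243451/18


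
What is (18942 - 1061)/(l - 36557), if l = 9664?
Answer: -17881/26893 ≈ -0.66489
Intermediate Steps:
(18942 - 1061)/(l - 36557) = (18942 - 1061)/(9664 - 36557) = 17881/(-26893) = 17881*(-1/26893) = -17881/26893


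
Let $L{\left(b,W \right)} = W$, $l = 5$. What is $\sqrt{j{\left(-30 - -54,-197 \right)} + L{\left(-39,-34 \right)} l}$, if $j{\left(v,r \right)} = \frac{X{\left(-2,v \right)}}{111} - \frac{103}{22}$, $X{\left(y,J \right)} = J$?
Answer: $\frac{i \sqrt{115600210}}{814} \approx 13.209 i$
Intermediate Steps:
$j{\left(v,r \right)} = - \frac{103}{22} + \frac{v}{111}$ ($j{\left(v,r \right)} = \frac{v}{111} - \frac{103}{22} = - \frac{103}{22} + \frac{v}{111}$)
$\sqrt{j{\left(-30 - -54,-197 \right)} + L{\left(-39,-34 \right)} l} = \sqrt{\left(- \frac{103}{22} + \frac{-30 - -54}{111}\right) - 170} = \sqrt{\left(- \frac{103}{22} + \frac{-30 + 54}{111}\right) - 170} = \sqrt{\left(- \frac{103}{22} + \frac{1}{111} \cdot 24\right) - 170} = \sqrt{\left(- \frac{103}{22} + \frac{8}{37}\right) - 170} = \sqrt{- \frac{3635}{814} - 170} = \sqrt{- \frac{142015}{814}} = \frac{i \sqrt{115600210}}{814}$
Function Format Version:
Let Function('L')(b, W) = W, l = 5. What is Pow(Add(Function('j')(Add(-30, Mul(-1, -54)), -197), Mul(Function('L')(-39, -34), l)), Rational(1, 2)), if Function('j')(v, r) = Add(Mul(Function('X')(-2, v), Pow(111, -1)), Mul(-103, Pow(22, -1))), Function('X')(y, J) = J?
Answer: Mul(Rational(1, 814), I, Pow(115600210, Rational(1, 2))) ≈ Mul(13.209, I)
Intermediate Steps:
Function('j')(v, r) = Add(Rational(-103, 22), Mul(Rational(1, 111), v)) (Function('j')(v, r) = Add(Mul(v, Pow(111, -1)), Mul(-103, Pow(22, -1))) = Add(Mul(v, Rational(1, 111)), Mul(-103, Rational(1, 22))) = Add(Mul(Rational(1, 111), v), Rational(-103, 22)) = Add(Rational(-103, 22), Mul(Rational(1, 111), v)))
Pow(Add(Function('j')(Add(-30, Mul(-1, -54)), -197), Mul(Function('L')(-39, -34), l)), Rational(1, 2)) = Pow(Add(Add(Rational(-103, 22), Mul(Rational(1, 111), Add(-30, Mul(-1, -54)))), Mul(-34, 5)), Rational(1, 2)) = Pow(Add(Add(Rational(-103, 22), Mul(Rational(1, 111), Add(-30, 54))), -170), Rational(1, 2)) = Pow(Add(Add(Rational(-103, 22), Mul(Rational(1, 111), 24)), -170), Rational(1, 2)) = Pow(Add(Add(Rational(-103, 22), Rational(8, 37)), -170), Rational(1, 2)) = Pow(Add(Rational(-3635, 814), -170), Rational(1, 2)) = Pow(Rational(-142015, 814), Rational(1, 2)) = Mul(Rational(1, 814), I, Pow(115600210, Rational(1, 2)))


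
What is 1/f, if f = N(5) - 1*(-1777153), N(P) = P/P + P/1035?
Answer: 207/367870879 ≈ 5.6270e-7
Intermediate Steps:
N(P) = 1 + P/1035 (N(P) = 1 + P*(1/1035) = 1 + P/1035)
f = 367870879/207 (f = (1 + (1/1035)*5) - 1*(-1777153) = (1 + 1/207) + 1777153 = 208/207 + 1777153 = 367870879/207 ≈ 1.7772e+6)
1/f = 1/(367870879/207) = 207/367870879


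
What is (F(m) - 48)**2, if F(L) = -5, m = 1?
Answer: 2809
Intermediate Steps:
(F(m) - 48)**2 = (-5 - 48)**2 = (-53)**2 = 2809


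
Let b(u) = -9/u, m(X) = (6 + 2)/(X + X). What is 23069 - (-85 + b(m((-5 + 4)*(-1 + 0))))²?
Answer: 247303/16 ≈ 15456.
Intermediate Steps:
m(X) = 4/X (m(X) = 8/((2*X)) = 8*(1/(2*X)) = 4/X)
23069 - (-85 + b(m((-5 + 4)*(-1 + 0))))² = 23069 - (-85 - 9*(-1 + 0)*(-5 + 4)/4)² = 23069 - (-85 - 9/(4/((-1*(-1)))))² = 23069 - (-85 - 9/(4/1))² = 23069 - (-85 - 9/(4*1))² = 23069 - (-85 - 9/4)² = 23069 - (-349/4)² = 23069 - 1*121801/16 = 23069 - 121801/16 = 247303/16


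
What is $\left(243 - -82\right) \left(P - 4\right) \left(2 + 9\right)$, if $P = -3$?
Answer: $-25025$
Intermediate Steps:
$\left(243 - -82\right) \left(P - 4\right) \left(2 + 9\right) = \left(243 - -82\right) \left(-3 - 4\right) \left(2 + 9\right) = \left(243 + 82\right) \left(\left(-7\right) 11\right) = 325 \left(-77\right) = -25025$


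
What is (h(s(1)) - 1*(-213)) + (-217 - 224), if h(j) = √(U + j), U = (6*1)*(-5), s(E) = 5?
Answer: -228 + 5*I ≈ -228.0 + 5.0*I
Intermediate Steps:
U = -30 (U = 6*(-5) = -30)
h(j) = √(-30 + j)
(h(s(1)) - 1*(-213)) + (-217 - 224) = (√(-30 + 5) - 1*(-213)) + (-217 - 224) = (√(-25) + 213) - 441 = (5*I + 213) - 441 = (213 + 5*I) - 441 = -228 + 5*I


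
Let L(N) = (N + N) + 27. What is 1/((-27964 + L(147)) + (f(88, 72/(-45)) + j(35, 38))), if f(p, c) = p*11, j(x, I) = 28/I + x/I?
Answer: -38/1013587 ≈ -3.7491e-5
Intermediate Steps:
L(N) = 27 + 2*N (L(N) = 2*N + 27 = 27 + 2*N)
f(p, c) = 11*p
1/((-27964 + L(147)) + (f(88, 72/(-45)) + j(35, 38))) = 1/((-27964 + (27 + 2*147)) + (11*88 + (28 + 35)/38)) = 1/((-27964 + (27 + 294)) + (968 + (1/38)*63)) = 1/((-27964 + 321) + (968 + 63/38)) = 1/(-27643 + 36847/38) = 1/(-1013587/38) = -38/1013587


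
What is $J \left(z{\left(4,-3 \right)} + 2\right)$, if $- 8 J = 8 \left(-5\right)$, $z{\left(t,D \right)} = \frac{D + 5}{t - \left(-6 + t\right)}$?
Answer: $\frac{35}{3} \approx 11.667$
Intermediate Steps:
$z{\left(t,D \right)} = \frac{5}{6} + \frac{D}{6}$ ($z{\left(t,D \right)} = \frac{5 + D}{6} = \left(5 + D\right) \frac{1}{6} = \frac{5}{6} + \frac{D}{6}$)
$J = 5$ ($J = - \frac{8 \left(-5\right)}{8} = \left(- \frac{1}{8}\right) \left(-40\right) = 5$)
$J \left(z{\left(4,-3 \right)} + 2\right) = 5 \left(\left(\frac{5}{6} + \frac{1}{6} \left(-3\right)\right) + 2\right) = 5 \left(\left(\frac{5}{6} - \frac{1}{2}\right) + 2\right) = 5 \left(\frac{1}{3} + 2\right) = 5 \cdot \frac{7}{3} = \frac{35}{3}$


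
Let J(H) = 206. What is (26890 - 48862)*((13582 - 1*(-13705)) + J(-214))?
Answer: -604076196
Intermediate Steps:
(26890 - 48862)*((13582 - 1*(-13705)) + J(-214)) = (26890 - 48862)*((13582 - 1*(-13705)) + 206) = -21972*((13582 + 13705) + 206) = -21972*(27287 + 206) = -21972*27493 = -604076196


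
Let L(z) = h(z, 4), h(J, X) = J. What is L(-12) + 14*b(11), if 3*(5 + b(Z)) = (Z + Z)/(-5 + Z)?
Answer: -584/9 ≈ -64.889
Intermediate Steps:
L(z) = z
b(Z) = -5 + 2*Z/(3*(-5 + Z)) (b(Z) = -5 + ((Z + Z)/(-5 + Z))/3 = -5 + ((2*Z)/(-5 + Z))/3 = -5 + (2*Z/(-5 + Z))/3 = -5 + 2*Z/(3*(-5 + Z)))
L(-12) + 14*b(11) = -12 + 14*((75 - 13*11)/(3*(-5 + 11))) = -12 + 14*((1/3)*(75 - 143)/6) = -12 + 14*((1/3)*(1/6)*(-68)) = -12 + 14*(-34/9) = -12 - 476/9 = -584/9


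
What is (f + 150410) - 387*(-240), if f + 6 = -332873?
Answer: -89589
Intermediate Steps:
f = -332879 (f = -6 - 332873 = -332879)
(f + 150410) - 387*(-240) = (-332879 + 150410) - 387*(-240) = -182469 + 92880 = -89589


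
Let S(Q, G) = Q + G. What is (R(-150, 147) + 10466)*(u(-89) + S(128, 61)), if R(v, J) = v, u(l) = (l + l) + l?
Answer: -804648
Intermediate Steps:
S(Q, G) = G + Q
u(l) = 3*l (u(l) = 2*l + l = 3*l)
(R(-150, 147) + 10466)*(u(-89) + S(128, 61)) = (-150 + 10466)*(3*(-89) + (61 + 128)) = 10316*(-267 + 189) = 10316*(-78) = -804648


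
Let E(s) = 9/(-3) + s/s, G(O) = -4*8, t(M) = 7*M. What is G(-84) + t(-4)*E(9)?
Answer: 24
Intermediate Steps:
G(O) = -32
E(s) = -2 (E(s) = 9*(-⅓) + 1 = -3 + 1 = -2)
G(-84) + t(-4)*E(9) = -32 + (7*(-4))*(-2) = -32 - 28*(-2) = -32 + 56 = 24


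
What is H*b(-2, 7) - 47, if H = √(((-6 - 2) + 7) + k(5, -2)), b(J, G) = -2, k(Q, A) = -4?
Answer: -47 - 2*I*√5 ≈ -47.0 - 4.4721*I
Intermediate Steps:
H = I*√5 (H = √(((-6 - 2) + 7) - 4) = √((-8 + 7) - 4) = √(-1 - 4) = √(-5) = I*√5 ≈ 2.2361*I)
H*b(-2, 7) - 47 = (I*√5)*(-2) - 47 = -2*I*√5 - 47 = -47 - 2*I*√5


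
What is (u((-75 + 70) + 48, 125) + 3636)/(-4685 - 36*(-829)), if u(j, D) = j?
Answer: 3679/25159 ≈ 0.14623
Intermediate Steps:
(u((-75 + 70) + 48, 125) + 3636)/(-4685 - 36*(-829)) = (((-75 + 70) + 48) + 3636)/(-4685 - 36*(-829)) = ((-5 + 48) + 3636)/(-4685 + 29844) = (43 + 3636)/25159 = 3679*(1/25159) = 3679/25159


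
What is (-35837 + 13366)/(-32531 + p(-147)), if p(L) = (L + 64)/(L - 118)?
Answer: 5954815/8620632 ≈ 0.69076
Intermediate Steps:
p(L) = (64 + L)/(-118 + L)
(-35837 + 13366)/(-32531 + p(-147)) = (-35837 + 13366)/(-32531 + (64 - 147)/(-118 - 147)) = -22471/(-32531 - 83/(-265)) = -22471/(-32531 - 1/265*(-83)) = -22471/(-32531 + 83/265) = -22471/(-8620632/265) = -22471*(-265/8620632) = 5954815/8620632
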